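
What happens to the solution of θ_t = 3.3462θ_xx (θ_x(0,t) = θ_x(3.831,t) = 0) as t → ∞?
θ → constant (steady state). Heat is conserved (no flux at boundaries); solution approaches the spatial average.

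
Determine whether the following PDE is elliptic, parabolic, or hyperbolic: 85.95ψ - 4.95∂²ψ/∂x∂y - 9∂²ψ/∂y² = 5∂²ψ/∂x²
Rewriting in standard form: -5∂²ψ/∂x² - 4.95∂²ψ/∂x∂y - 9∂²ψ/∂y² + 85.95ψ = 0. Coefficients: A = -5, B = -4.95, C = -9. B² - 4AC = -155.4975, which is negative, so the equation is elliptic.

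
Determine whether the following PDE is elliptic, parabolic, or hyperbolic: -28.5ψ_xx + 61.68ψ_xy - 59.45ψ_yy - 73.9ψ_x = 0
Coefficients: A = -28.5, B = 61.68, C = -59.45. B² - 4AC = -2972.8776, which is negative, so the equation is elliptic.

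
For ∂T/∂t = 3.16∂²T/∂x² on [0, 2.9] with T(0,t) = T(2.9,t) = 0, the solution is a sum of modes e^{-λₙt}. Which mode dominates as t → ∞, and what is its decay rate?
Eigenvalues: λₙ = 3.16n²π²/2.9².
First three modes:
  n=1: λ₁ = 3.16π²/2.9² ≈ 3.708
  n=2: λ₂ = 12.64π²/2.9² ≈ 14.834 (4× faster decay)
  n=3: λ₃ = 28.44π²/2.9² ≈ 33.376 (9× faster decay)
As t → ∞, higher modes decay exponentially faster. The n=1 mode dominates: T ~ c₁ sin(πx/2.9) e^{-λ₁t}.
Decay rate: λ₁ = 3.16π²/2.9² ≈ 3.708.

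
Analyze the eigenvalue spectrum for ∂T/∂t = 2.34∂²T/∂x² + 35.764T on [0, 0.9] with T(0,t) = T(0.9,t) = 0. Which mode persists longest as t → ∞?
Eigenvalues: λₙ = 2.34n²π²/0.9² - 35.764.
First three modes:
  n=1: λ₁ = 2.34π²/0.9² - 35.764 ≈ -7.252
  n=2: λ₂ = 9.36π²/0.9² - 35.764 ≈ 78.285
  n=3: λ₃ = 21.06π²/0.9² - 35.764 ≈ 220.846
Since 2.34π²/0.9² ≈ 28.512 < 35.764, λ₁ < 0.
The n=1 mode grows fastest (−λₙ is largest for n=1) → dominates.
Asymptotic: T ~ c₁ sin(πx/0.9) e^{7.252t} (exponential growth at rate −λ₁ ≈ 7.252).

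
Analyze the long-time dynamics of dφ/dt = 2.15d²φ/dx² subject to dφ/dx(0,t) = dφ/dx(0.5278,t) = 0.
Long-time behavior: φ → constant (steady state). Heat is conserved (no flux at boundaries); solution approaches the spatial average.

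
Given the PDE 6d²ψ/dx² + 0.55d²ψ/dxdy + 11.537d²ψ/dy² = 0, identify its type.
The second-order coefficients are A = 6, B = 0.55, C = 11.537. Since B² - 4AC = -276.5855 < 0, this is an elliptic PDE.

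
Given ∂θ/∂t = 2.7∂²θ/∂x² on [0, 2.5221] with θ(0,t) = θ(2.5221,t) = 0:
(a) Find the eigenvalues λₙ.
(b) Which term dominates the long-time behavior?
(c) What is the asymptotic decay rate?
Eigenvalues: λₙ = 2.7n²π²/2.5221².
First three modes:
  n=1: λ₁ = 2.7π²/2.5221² ≈ 4.189
  n=2: λ₂ = 10.8π²/2.5221² ≈ 16.757 (4× faster decay)
  n=3: λ₃ = 24.3π²/2.5221² ≈ 37.703 (9× faster decay)
As t → ∞, higher modes decay exponentially faster. The n=1 mode dominates: θ ~ c₁ sin(πx/2.5221) e^{-λ₁t}.
Decay rate: λ₁ = 2.7π²/2.5221² ≈ 4.189.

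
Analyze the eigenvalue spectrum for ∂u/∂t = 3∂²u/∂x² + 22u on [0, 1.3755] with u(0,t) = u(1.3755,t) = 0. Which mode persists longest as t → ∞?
Eigenvalues: λₙ = 3n²π²/1.3755² - 22.
First three modes:
  n=1: λ₁ = 3π²/1.3755² - 22 ≈ -6.351
  n=2: λ₂ = 12π²/1.3755² - 22 ≈ 40.598
  n=3: λ₃ = 27π²/1.3755² - 22 ≈ 118.845
Since 3π²/1.3755² ≈ 15.649 < 22, λ₁ < 0.
The n=1 mode grows fastest (−λₙ is largest for n=1) → dominates.
Asymptotic: u ~ c₁ sin(πx/1.3755) e^{6.351t} (exponential growth at rate −λ₁ ≈ 6.351).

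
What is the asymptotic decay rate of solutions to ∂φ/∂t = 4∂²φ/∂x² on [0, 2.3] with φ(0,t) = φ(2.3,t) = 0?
Eigenvalues: λₙ = 4n²π²/2.3².
First three modes:
  n=1: λ₁ = 4π²/2.3² ≈ 7.463
  n=2: λ₂ = 16π²/2.3² ≈ 29.851 (4× faster decay)
  n=3: λ₃ = 36π²/2.3² ≈ 67.166 (9× faster decay)
As t → ∞, higher modes decay exponentially faster. The n=1 mode dominates: φ ~ c₁ sin(πx/2.3) e^{-λ₁t}.
Decay rate: λ₁ = 4π²/2.3² ≈ 7.463.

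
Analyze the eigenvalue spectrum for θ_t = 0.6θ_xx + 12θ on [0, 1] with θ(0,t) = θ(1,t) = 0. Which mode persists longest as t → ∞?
Eigenvalues: λₙ = 0.6n²π²/1² - 12.
First three modes:
  n=1: λ₁ = 0.6π² - 12 ≈ -6.078
  n=2: λ₂ = 2.4π² - 12 ≈ 11.687
  n=3: λ₃ = 5.4π² - 12 ≈ 41.296
Since 0.6π² ≈ 5.922 < 12, λ₁ < 0.
The n=1 mode grows fastest (−λₙ is largest for n=1) → dominates.
Asymptotic: θ ~ c₁ sin(πx/1) e^{6.078t} (exponential growth at rate −λ₁ ≈ 6.078).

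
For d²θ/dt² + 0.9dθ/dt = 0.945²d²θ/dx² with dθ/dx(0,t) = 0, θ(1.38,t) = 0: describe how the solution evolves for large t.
θ → 0. Damping (γ=0.9) dissipates energy; oscillations decay exponentially.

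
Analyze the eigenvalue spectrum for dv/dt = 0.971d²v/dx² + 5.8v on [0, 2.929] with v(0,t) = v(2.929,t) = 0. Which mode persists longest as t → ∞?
Eigenvalues: λₙ = 0.971n²π²/2.929² - 5.8.
First three modes:
  n=1: λ₁ = 0.971π²/2.929² - 5.8 ≈ -4.683
  n=2: λ₂ = 3.884π²/2.929² - 5.8 ≈ -1.332
  n=3: λ₃ = 8.739π²/2.929² - 5.8 ≈ 4.254
Since 0.971π²/2.929² ≈ 1.117 < 5.8, λ₁ < 0.
The n=1 mode grows fastest (−λₙ is largest for n=1) → dominates.
Asymptotic: v ~ c₁ sin(πx/2.929) e^{4.683t} (exponential growth at rate −λ₁ ≈ 4.683).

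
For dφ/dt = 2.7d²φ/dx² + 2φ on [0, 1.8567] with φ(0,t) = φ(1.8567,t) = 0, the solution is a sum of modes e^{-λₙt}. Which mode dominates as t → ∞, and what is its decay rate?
Eigenvalues: λₙ = 2.7n²π²/1.8567² - 2.
First three modes:
  n=1: λ₁ = 2.7π²/1.8567² - 2 ≈ 5.73
  n=2: λ₂ = 10.8π²/1.8567² - 2 ≈ 28.92
  n=3: λ₃ = 24.3π²/1.8567² - 2 ≈ 67.57
Since 2.7π²/1.8567² ≈ 7.73 > 2, all λₙ > 0.
The n=1 mode decays slowest → dominates as t → ∞.
Asymptotic: φ ~ c₁ sin(πx/1.8567) e^{-λ₁t} with decay rate λ₁ ≈ 5.73.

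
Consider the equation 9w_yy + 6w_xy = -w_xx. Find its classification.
Rewriting in standard form: w_xx + 6w_xy + 9w_yy = 0. Parabolic. (A = 1, B = 6, C = 9 gives B² - 4AC = 0.)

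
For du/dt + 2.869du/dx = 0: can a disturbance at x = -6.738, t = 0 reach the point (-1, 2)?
Yes. The characteristic through (-1, 2) passes through x = -6.738.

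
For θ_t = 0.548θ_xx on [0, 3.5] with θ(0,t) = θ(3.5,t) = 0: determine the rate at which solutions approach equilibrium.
Eigenvalues: λₙ = 0.548n²π²/3.5².
First three modes:
  n=1: λ₁ = 0.548π²/3.5² ≈ 0.442
  n=2: λ₂ = 2.192π²/3.5² ≈ 1.766 (4× faster decay)
  n=3: λ₃ = 4.932π²/3.5² ≈ 3.974 (9× faster decay)
As t → ∞, higher modes decay exponentially faster. The n=1 mode dominates: θ ~ c₁ sin(πx/3.5) e^{-λ₁t}.
Decay rate: λ₁ = 0.548π²/3.5² ≈ 0.442.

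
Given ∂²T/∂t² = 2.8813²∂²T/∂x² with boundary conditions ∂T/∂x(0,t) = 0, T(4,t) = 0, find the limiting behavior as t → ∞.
T oscillates (no decay). Energy is conserved; the solution oscillates indefinitely as standing waves.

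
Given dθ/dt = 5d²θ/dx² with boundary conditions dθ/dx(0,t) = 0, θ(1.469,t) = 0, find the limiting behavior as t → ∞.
θ → 0. Heat escapes through the Dirichlet boundary.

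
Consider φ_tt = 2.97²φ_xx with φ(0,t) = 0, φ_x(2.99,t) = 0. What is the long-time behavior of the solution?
As t → ∞, φ oscillates (no decay). Energy is conserved; the solution oscillates indefinitely as standing waves.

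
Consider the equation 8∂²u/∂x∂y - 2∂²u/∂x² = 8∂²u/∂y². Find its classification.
Rewriting in standard form: -2∂²u/∂x² + 8∂²u/∂x∂y - 8∂²u/∂y² = 0. Parabolic. (A = -2, B = 8, C = -8 gives B² - 4AC = 0.)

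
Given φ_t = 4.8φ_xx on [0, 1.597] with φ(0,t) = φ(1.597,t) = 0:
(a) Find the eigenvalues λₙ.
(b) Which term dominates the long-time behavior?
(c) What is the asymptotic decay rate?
Eigenvalues: λₙ = 4.8n²π²/1.597².
First three modes:
  n=1: λ₁ = 4.8π²/1.597² ≈ 18.575
  n=2: λ₂ = 19.2π²/1.597² ≈ 74.3 (4× faster decay)
  n=3: λ₃ = 43.2π²/1.597² ≈ 167.176 (9× faster decay)
As t → ∞, higher modes decay exponentially faster. The n=1 mode dominates: φ ~ c₁ sin(πx/1.597) e^{-λ₁t}.
Decay rate: λ₁ = 4.8π²/1.597² ≈ 18.575.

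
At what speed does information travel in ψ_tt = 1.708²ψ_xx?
Speed = 1.708. Information travels along characteristics x = x₀ ± 1.708t.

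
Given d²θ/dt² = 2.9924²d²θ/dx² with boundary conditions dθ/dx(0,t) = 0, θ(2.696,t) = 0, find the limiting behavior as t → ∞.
θ oscillates (no decay). Energy is conserved; the solution oscillates indefinitely as standing waves.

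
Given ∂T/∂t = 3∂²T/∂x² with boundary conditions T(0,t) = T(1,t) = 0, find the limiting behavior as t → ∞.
T → 0. Heat diffuses out through both boundaries.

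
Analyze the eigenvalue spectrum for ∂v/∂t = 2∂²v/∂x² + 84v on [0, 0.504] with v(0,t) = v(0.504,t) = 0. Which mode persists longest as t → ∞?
Eigenvalues: λₙ = 2n²π²/0.504² - 84.
First three modes:
  n=1: λ₁ = 2π²/0.504² - 84 ≈ -6.291
  n=2: λ₂ = 8π²/0.504² - 84 ≈ 226.834
  n=3: λ₃ = 18π²/0.504² - 84 ≈ 615.377
Since 2π²/0.504² ≈ 77.709 < 84, λ₁ < 0.
The n=1 mode grows fastest (−λₙ is largest for n=1) → dominates.
Asymptotic: v ~ c₁ sin(πx/0.504) e^{6.291t} (exponential growth at rate −λ₁ ≈ 6.291).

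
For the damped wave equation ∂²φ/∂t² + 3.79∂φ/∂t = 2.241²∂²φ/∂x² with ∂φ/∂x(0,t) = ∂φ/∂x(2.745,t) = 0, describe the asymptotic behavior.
φ → constant (steady state). Damping (γ=3.79) dissipates the nonconstant modes; with Neumann BCs the spatial average obeys M''+γM'=0 and tends to a finite limit.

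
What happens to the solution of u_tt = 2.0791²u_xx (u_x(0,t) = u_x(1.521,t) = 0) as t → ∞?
u oscillates about a mean that drifts linearly in t (generically unbounded; no decay). There is no damping, so the nonconstant modes persist as standing waves (energy conserved, no decay). But with Neumann conditions at both ends the constant mode has eigenvalue 0: the spatial mean M(t) of u satisfies M'' = 0, so M(t) = M(0) + M'(0)·t. Unless the initial velocity has zero mean (∫u_t(x,0)dx = 0), the solution grows linearly in t (unbounded, though not exponentially); if it does have zero mean, the solution stays bounded and simply oscillates.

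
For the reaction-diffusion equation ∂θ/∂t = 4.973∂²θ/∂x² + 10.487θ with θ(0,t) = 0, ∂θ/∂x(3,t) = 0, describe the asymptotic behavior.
θ grows unboundedly. Reaction dominates diffusion (r=10.487 > κπ²/(4L²)≈1.36); solution grows exponentially.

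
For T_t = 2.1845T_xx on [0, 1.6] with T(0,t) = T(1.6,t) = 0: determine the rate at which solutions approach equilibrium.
Eigenvalues: λₙ = 2.1845n²π²/1.6².
First three modes:
  n=1: λ₁ = 2.1845π²/1.6² ≈ 8.422
  n=2: λ₂ = 8.738π²/1.6² ≈ 33.688 (4× faster decay)
  n=3: λ₃ = 19.6605π²/1.6² ≈ 75.797 (9× faster decay)
As t → ∞, higher modes decay exponentially faster. The n=1 mode dominates: T ~ c₁ sin(πx/1.6) e^{-λ₁t}.
Decay rate: λ₁ = 2.1845π²/1.6² ≈ 8.422.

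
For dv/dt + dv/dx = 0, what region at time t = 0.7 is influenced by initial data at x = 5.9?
At x = 6.6. The characteristic carries data from (5.9, 0) to (6.6, 0.7).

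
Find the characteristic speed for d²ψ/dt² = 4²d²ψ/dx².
Speed = 4. Information travels along characteristics x = x₀ ± 4t.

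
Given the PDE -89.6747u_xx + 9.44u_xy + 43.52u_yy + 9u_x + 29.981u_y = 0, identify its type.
The second-order coefficients are A = -89.6747, B = 9.44, C = 43.52. Since B² - 4AC = 15699.685376 > 0, this is a hyperbolic PDE.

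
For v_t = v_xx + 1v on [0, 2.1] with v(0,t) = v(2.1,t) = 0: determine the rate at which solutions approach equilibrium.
Eigenvalues: λₙ = n²π²/2.1² - 1.
First three modes:
  n=1: λ₁ = π²/2.1² - 1 ≈ 1.238
  n=2: λ₂ = 4π²/2.1² - 1 ≈ 7.952
  n=3: λ₃ = 9π²/2.1² - 1 ≈ 19.142
Since π²/2.1² ≈ 2.238 > 1, all λₙ > 0.
The n=1 mode decays slowest → dominates as t → ∞.
Asymptotic: v ~ c₁ sin(πx/2.1) e^{-λ₁t} with decay rate λ₁ ≈ 1.238.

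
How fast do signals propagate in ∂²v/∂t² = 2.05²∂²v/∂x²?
Speed = 2.05. Information travels along characteristics x = x₀ ± 2.05t.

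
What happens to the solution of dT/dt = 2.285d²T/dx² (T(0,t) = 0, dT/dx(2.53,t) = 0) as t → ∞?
T → 0. Heat escapes through the Dirichlet boundary.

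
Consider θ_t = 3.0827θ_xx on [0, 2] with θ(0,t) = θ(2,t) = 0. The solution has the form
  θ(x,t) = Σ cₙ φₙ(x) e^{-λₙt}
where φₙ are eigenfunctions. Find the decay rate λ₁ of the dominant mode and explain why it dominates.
Eigenvalues: λₙ = 3.0827n²π²/2².
First three modes:
  n=1: λ₁ = 3.0827π²/2² ≈ 7.606
  n=2: λ₂ = 12.3308π²/2² ≈ 30.425 (4× faster decay)
  n=3: λ₃ = 27.7443π²/2² ≈ 68.456 (9× faster decay)
As t → ∞, higher modes decay exponentially faster. The n=1 mode dominates: θ ~ c₁ sin(πx/2) e^{-λ₁t}.
Decay rate: λ₁ = 3.0827π²/2² ≈ 7.606.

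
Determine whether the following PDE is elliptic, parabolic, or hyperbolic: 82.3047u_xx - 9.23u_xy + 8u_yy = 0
Coefficients: A = 82.3047, B = -9.23, C = 8. B² - 4AC = -2548.5575, which is negative, so the equation is elliptic.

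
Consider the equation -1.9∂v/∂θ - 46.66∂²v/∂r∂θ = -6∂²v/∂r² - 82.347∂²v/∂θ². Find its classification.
Rewriting in standard form: 6∂²v/∂r² - 46.66∂²v/∂r∂θ + 82.347∂²v/∂θ² - 1.9∂v/∂θ = 0. Hyperbolic. (A = 6, B = -46.66, C = 82.347 gives B² - 4AC = 200.8276.)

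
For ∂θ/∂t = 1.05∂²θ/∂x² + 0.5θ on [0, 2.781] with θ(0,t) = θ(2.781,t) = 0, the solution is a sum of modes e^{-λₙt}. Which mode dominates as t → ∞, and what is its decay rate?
Eigenvalues: λₙ = 1.05n²π²/2.781² - 0.5.
First three modes:
  n=1: λ₁ = 1.05π²/2.781² - 0.5 ≈ 0.84
  n=2: λ₂ = 4.2π²/2.781² - 0.5 ≈ 4.86
  n=3: λ₃ = 9.45π²/2.781² - 0.5 ≈ 11.56
Since 1.05π²/2.781² ≈ 1.34 > 0.5, all λₙ > 0.
The n=1 mode decays slowest → dominates as t → ∞.
Asymptotic: θ ~ c₁ sin(πx/2.781) e^{-λ₁t} with decay rate λ₁ ≈ 0.84.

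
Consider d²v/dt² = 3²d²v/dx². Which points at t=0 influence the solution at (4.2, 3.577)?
Domain of dependence: [-6.531, 14.931]. Signals travel at speed 3, so data within |x - 4.2| ≤ 3·3.577 = 10.731 can reach the point.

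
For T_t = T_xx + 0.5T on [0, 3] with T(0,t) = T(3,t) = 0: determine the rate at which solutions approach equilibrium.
Eigenvalues: λₙ = n²π²/3² - 0.5.
First three modes:
  n=1: λ₁ = π²/3² - 0.5 ≈ 0.597
  n=2: λ₂ = 4π²/3² - 0.5 ≈ 3.886
  n=3: λ₃ = 9π²/3² - 0.5 ≈ 9.37
Since π²/3² ≈ 1.097 > 0.5, all λₙ > 0.
The n=1 mode decays slowest → dominates as t → ∞.
Asymptotic: T ~ c₁ sin(πx/3) e^{-λ₁t} with decay rate λ₁ ≈ 0.597.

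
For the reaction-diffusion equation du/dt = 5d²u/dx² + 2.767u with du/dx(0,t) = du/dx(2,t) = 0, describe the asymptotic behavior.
u grows unboundedly. With Neumann BCs the constant mode has diffusion eigenvalue 0, so any r > 0 makes it grow like e^(2.767t); solution grows exponentially.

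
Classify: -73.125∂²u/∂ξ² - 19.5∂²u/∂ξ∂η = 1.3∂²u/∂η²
Rewriting in standard form: -73.125∂²u/∂ξ² - 19.5∂²u/∂ξ∂η - 1.3∂²u/∂η² = 0. Parabolic (discriminant = 0).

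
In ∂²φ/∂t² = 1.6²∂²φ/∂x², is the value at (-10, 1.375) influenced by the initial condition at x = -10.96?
Yes. The domain of dependence is [-12.2, -7.8], and -10.96 ∈ [-12.2, -7.8].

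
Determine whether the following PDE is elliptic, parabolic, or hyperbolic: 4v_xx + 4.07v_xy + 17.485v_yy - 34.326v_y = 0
Coefficients: A = 4, B = 4.07, C = 17.485. B² - 4AC = -263.1951, which is negative, so the equation is elliptic.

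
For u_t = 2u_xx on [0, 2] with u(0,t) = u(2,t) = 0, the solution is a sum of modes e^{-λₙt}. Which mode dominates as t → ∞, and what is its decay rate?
Eigenvalues: λₙ = 2n²π²/2².
First three modes:
  n=1: λ₁ = 2π²/2² ≈ 4.935
  n=2: λ₂ = 8π²/2² ≈ 19.739 (4× faster decay)
  n=3: λ₃ = 18π²/2² ≈ 44.413 (9× faster decay)
As t → ∞, higher modes decay exponentially faster. The n=1 mode dominates: u ~ c₁ sin(πx/2) e^{-λ₁t}.
Decay rate: λ₁ = 2π²/2² ≈ 4.935.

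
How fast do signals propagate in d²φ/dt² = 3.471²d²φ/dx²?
Speed = 3.471. Information travels along characteristics x = x₀ ± 3.471t.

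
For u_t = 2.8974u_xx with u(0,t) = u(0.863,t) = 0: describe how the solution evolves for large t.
u → 0. Heat diffuses out through both boundaries.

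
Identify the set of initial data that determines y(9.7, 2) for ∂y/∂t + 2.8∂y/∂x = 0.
A single point: x = 4.1. The characteristic through (9.7, 2) is x - 2.8t = const, so x = 9.7 - 2.8·2 = 4.1.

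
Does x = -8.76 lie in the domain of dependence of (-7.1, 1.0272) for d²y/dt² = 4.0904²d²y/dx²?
Yes. The domain of dependence is [-11.30165888, -2.89834112], and -8.76 ∈ [-11.30165888, -2.89834112].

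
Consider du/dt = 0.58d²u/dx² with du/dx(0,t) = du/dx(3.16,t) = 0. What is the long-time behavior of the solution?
As t → ∞, u → constant (steady state). Heat is conserved (no flux at boundaries); solution approaches the spatial average.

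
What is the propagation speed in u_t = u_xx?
Infinite. The heat equation is parabolic, not hyperbolic, so disturbances propagate instantly.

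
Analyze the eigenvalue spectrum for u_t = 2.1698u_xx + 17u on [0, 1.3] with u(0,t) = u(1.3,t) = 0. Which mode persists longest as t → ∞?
Eigenvalues: λₙ = 2.1698n²π²/1.3² - 17.
First three modes:
  n=1: λ₁ = 2.1698π²/1.3² - 17 ≈ -4.328
  n=2: λ₂ = 8.6792π²/1.3² - 17 ≈ 33.687
  n=3: λ₃ = 19.5282π²/1.3² - 17 ≈ 97.045
Since 2.1698π²/1.3² ≈ 12.672 < 17, λ₁ < 0.
The n=1 mode grows fastest (−λₙ is largest for n=1) → dominates.
Asymptotic: u ~ c₁ sin(πx/1.3) e^{4.328t} (exponential growth at rate −λ₁ ≈ 4.328).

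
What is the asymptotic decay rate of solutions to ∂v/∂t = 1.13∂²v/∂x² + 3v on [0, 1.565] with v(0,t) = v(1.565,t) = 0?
Eigenvalues: λₙ = 1.13n²π²/1.565² - 3.
First three modes:
  n=1: λ₁ = 1.13π²/1.565² - 3 ≈ 1.554
  n=2: λ₂ = 4.52π²/1.565² - 3 ≈ 15.214
  n=3: λ₃ = 10.17π²/1.565² - 3 ≈ 37.982
Since 1.13π²/1.565² ≈ 4.554 > 3, all λₙ > 0.
The n=1 mode decays slowest → dominates as t → ∞.
Asymptotic: v ~ c₁ sin(πx/1.565) e^{-λ₁t} with decay rate λ₁ ≈ 1.554.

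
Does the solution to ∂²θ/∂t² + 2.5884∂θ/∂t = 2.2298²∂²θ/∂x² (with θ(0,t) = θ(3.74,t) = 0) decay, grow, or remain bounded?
θ → 0. Damping (γ=2.5884) dissipates energy; oscillations decay exponentially.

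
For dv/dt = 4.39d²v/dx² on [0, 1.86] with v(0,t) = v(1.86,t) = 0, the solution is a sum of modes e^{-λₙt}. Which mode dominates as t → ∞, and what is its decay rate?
Eigenvalues: λₙ = 4.39n²π²/1.86².
First three modes:
  n=1: λ₁ = 4.39π²/1.86² ≈ 12.524
  n=2: λ₂ = 17.56π²/1.86² ≈ 50.095 (4× faster decay)
  n=3: λ₃ = 39.51π²/1.86² ≈ 112.715 (9× faster decay)
As t → ∞, higher modes decay exponentially faster. The n=1 mode dominates: v ~ c₁ sin(πx/1.86) e^{-λ₁t}.
Decay rate: λ₁ = 4.39π²/1.86² ≈ 12.524.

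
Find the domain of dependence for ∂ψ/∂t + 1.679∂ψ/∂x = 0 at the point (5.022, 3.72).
A single point: x = -1.22388. The characteristic through (5.022, 3.72) is x - 1.679t = const, so x = 5.022 - 1.679·3.72 = -1.22388.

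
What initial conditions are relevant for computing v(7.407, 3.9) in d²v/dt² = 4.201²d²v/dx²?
Domain of dependence: [-8.9769, 23.7909]. Signals travel at speed 4.201, so data within |x - 7.407| ≤ 4.201·3.9 = 16.3839 can reach the point.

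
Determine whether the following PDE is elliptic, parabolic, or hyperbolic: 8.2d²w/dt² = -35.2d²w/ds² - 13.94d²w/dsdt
Rewriting in standard form: 35.2d²w/ds² + 13.94d²w/dsdt + 8.2d²w/dt² = 0. Coefficients: A = 35.2, B = 13.94, C = 8.2. B² - 4AC = -960.2364, which is negative, so the equation is elliptic.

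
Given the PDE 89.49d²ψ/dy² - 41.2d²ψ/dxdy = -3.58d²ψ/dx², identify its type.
Rewriting in standard form: 3.58d²ψ/dx² - 41.2d²ψ/dxdy + 89.49d²ψ/dy² = 0. The second-order coefficients are A = 3.58, B = -41.2, C = 89.49. Since B² - 4AC = 415.9432 > 0, this is a hyperbolic PDE.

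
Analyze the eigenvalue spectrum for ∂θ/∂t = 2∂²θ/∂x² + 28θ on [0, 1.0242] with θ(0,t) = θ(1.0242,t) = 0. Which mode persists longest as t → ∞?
Eigenvalues: λₙ = 2n²π²/1.0242² - 28.
First three modes:
  n=1: λ₁ = 2π²/1.0242² - 28 ≈ -9.183
  n=2: λ₂ = 8π²/1.0242² - 28 ≈ 47.27
  n=3: λ₃ = 18π²/1.0242² - 28 ≈ 141.357
Since 2π²/1.0242² ≈ 18.817 < 28, λ₁ < 0.
The n=1 mode grows fastest (−λₙ is largest for n=1) → dominates.
Asymptotic: θ ~ c₁ sin(πx/1.0242) e^{9.183t} (exponential growth at rate −λ₁ ≈ 9.183).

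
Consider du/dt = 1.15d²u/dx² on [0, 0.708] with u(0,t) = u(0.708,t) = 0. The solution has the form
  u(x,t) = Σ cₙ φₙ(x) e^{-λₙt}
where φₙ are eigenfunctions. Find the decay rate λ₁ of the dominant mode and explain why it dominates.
Eigenvalues: λₙ = 1.15n²π²/0.708².
First three modes:
  n=1: λ₁ = 1.15π²/0.708² ≈ 22.643
  n=2: λ₂ = 4.6π²/0.708² ≈ 90.571 (4× faster decay)
  n=3: λ₃ = 10.35π²/0.708² ≈ 203.786 (9× faster decay)
As t → ∞, higher modes decay exponentially faster. The n=1 mode dominates: u ~ c₁ sin(πx/0.708) e^{-λ₁t}.
Decay rate: λ₁ = 1.15π²/0.708² ≈ 22.643.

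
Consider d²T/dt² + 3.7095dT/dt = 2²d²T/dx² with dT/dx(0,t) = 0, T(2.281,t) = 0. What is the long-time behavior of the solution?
As t → ∞, T → 0. Damping (γ=3.7095) dissipates energy; oscillations decay exponentially.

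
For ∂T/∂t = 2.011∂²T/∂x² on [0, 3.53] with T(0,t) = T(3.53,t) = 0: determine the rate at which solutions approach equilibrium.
Eigenvalues: λₙ = 2.011n²π²/3.53².
First three modes:
  n=1: λ₁ = 2.011π²/3.53² ≈ 1.593
  n=2: λ₂ = 8.044π²/3.53² ≈ 6.371 (4× faster decay)
  n=3: λ₃ = 18.099π²/3.53² ≈ 14.335 (9× faster decay)
As t → ∞, higher modes decay exponentially faster. The n=1 mode dominates: T ~ c₁ sin(πx/3.53) e^{-λ₁t}.
Decay rate: λ₁ = 2.011π²/3.53² ≈ 1.593.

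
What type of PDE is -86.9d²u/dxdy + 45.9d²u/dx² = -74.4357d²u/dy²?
Rewriting in standard form: 45.9d²u/dx² - 86.9d²u/dxdy + 74.4357d²u/dy² = 0. With A = 45.9, B = -86.9, C = 74.4357, the discriminant is -6114.78452. This is an elliptic PDE.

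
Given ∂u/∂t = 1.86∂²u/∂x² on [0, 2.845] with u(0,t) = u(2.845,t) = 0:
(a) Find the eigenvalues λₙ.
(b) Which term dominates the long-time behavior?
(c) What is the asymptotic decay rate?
Eigenvalues: λₙ = 1.86n²π²/2.845².
First three modes:
  n=1: λ₁ = 1.86π²/2.845² ≈ 2.268
  n=2: λ₂ = 7.44π²/2.845² ≈ 9.072 (4× faster decay)
  n=3: λ₃ = 16.74π²/2.845² ≈ 20.412 (9× faster decay)
As t → ∞, higher modes decay exponentially faster. The n=1 mode dominates: u ~ c₁ sin(πx/2.845) e^{-λ₁t}.
Decay rate: λ₁ = 1.86π²/2.845² ≈ 2.268.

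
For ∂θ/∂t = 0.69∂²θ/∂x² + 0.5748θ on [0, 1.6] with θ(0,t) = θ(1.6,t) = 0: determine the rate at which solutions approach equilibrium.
Eigenvalues: λₙ = 0.69n²π²/1.6² - 0.5748.
First three modes:
  n=1: λ₁ = 0.69π²/1.6² - 0.5748 ≈ 2.085
  n=2: λ₂ = 2.76π²/1.6² - 0.5748 ≈ 10.066
  n=3: λ₃ = 6.21π²/1.6² - 0.5748 ≈ 23.367
Since 0.69π²/1.6² ≈ 2.66 > 0.5748, all λₙ > 0.
The n=1 mode decays slowest → dominates as t → ∞.
Asymptotic: θ ~ c₁ sin(πx/1.6) e^{-λ₁t} with decay rate λ₁ ≈ 2.085.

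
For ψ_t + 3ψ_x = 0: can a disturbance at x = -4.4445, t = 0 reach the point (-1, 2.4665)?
No. Only data at x = -8.3995 affects (-1, 2.4665). Advection has one-way propagation along characteristics.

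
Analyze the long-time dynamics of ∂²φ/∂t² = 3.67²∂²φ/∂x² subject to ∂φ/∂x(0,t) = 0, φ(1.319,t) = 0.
Long-time behavior: φ oscillates (no decay). Energy is conserved; the solution oscillates indefinitely as standing waves.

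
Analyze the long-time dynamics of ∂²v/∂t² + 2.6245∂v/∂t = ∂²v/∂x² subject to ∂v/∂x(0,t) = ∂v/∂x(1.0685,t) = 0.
Long-time behavior: v → constant (steady state). Damping (γ=2.6245) dissipates the nonconstant modes; with Neumann BCs the spatial average obeys M''+γM'=0 and tends to a finite limit.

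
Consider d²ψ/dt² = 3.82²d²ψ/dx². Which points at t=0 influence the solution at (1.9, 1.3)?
Domain of dependence: [-3.066, 6.866]. Signals travel at speed 3.82, so data within |x - 1.9| ≤ 3.82·1.3 = 4.966 can reach the point.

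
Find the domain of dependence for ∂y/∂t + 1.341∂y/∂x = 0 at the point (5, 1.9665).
A single point: x = 2.3629235. The characteristic through (5, 1.9665) is x - 1.341t = const, so x = 5 - 1.341·1.9665 = 2.3629235.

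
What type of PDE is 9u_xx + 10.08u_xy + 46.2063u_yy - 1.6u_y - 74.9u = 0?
With A = 9, B = 10.08, C = 46.2063, the discriminant is -1561.8204. This is an elliptic PDE.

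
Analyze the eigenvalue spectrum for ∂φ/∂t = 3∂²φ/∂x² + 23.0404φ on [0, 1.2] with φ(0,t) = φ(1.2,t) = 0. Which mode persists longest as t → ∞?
Eigenvalues: λₙ = 3n²π²/1.2² - 23.0404.
First three modes:
  n=1: λ₁ = 3π²/1.2² - 23.0404 ≈ -2.479
  n=2: λ₂ = 12π²/1.2² - 23.0404 ≈ 59.206
  n=3: λ₃ = 27π²/1.2² - 23.0404 ≈ 162.015
Since 3π²/1.2² ≈ 20.562 < 23.0404, λ₁ < 0.
The n=1 mode grows fastest (−λₙ is largest for n=1) → dominates.
Asymptotic: φ ~ c₁ sin(πx/1.2) e^{2.479t} (exponential growth at rate −λ₁ ≈ 2.479).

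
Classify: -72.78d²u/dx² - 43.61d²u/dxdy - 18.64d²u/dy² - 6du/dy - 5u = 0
Elliptic (discriminant = -3524.6447).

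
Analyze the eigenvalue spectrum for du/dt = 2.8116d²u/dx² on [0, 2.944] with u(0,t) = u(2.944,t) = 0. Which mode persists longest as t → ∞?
Eigenvalues: λₙ = 2.8116n²π²/2.944².
First three modes:
  n=1: λ₁ = 2.8116π²/2.944² ≈ 3.202
  n=2: λ₂ = 11.2464π²/2.944² ≈ 12.807 (4× faster decay)
  n=3: λ₃ = 25.3044π²/2.944² ≈ 28.815 (9× faster decay)
As t → ∞, higher modes decay exponentially faster. The n=1 mode dominates: u ~ c₁ sin(πx/2.944) e^{-λ₁t}.
Decay rate: λ₁ = 2.8116π²/2.944² ≈ 3.202.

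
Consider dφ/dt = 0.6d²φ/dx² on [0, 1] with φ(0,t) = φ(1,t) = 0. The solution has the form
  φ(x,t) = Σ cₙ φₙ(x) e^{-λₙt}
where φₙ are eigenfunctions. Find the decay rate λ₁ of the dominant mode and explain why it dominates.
Eigenvalues: λₙ = 0.6n²π².
First three modes:
  n=1: λ₁ = 0.6π² ≈ 5.922
  n=2: λ₂ = 2.4π² ≈ 23.687 (4× faster decay)
  n=3: λ₃ = 5.4π² ≈ 53.296 (9× faster decay)
As t → ∞, higher modes decay exponentially faster. The n=1 mode dominates: φ ~ c₁ sin(πx) e^{-λ₁t}.
Decay rate: λ₁ = 0.6π² ≈ 5.922.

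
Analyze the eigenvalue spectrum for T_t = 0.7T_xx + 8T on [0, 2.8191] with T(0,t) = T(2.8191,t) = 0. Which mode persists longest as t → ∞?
Eigenvalues: λₙ = 0.7n²π²/2.8191² - 8.
First three modes:
  n=1: λ₁ = 0.7π²/2.8191² - 8 ≈ -7.131
  n=2: λ₂ = 2.8π²/2.8191² - 8 ≈ -4.523
  n=3: λ₃ = 6.3π²/2.8191² - 8 ≈ -0.176
Since 0.7π²/2.8191² ≈ 0.869 < 8, λ₁ < 0.
The n=1 mode grows fastest (−λₙ is largest for n=1) → dominates.
Asymptotic: T ~ c₁ sin(πx/2.8191) e^{7.131t} (exponential growth at rate −λ₁ ≈ 7.131).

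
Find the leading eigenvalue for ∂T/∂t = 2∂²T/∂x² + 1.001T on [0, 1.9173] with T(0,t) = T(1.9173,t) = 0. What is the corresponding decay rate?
Eigenvalues: λₙ = 2n²π²/1.9173² - 1.001.
First three modes:
  n=1: λ₁ = 2π²/1.9173² - 1.001 ≈ 4.369
  n=2: λ₂ = 8π²/1.9173² - 1.001 ≈ 20.478
  n=3: λ₃ = 18π²/1.9173² - 1.001 ≈ 47.326
Since 2π²/1.9173² ≈ 5.37 > 1.001, all λₙ > 0.
The n=1 mode decays slowest → dominates as t → ∞.
Asymptotic: T ~ c₁ sin(πx/1.9173) e^{-λ₁t} with decay rate λ₁ ≈ 4.369.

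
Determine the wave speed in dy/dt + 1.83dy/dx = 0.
Speed = 1.83. Information travels along x - 1.83t = const (rightward).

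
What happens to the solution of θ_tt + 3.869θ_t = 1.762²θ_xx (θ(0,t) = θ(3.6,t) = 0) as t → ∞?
θ → 0. Damping (γ=3.869) dissipates energy; oscillations decay exponentially.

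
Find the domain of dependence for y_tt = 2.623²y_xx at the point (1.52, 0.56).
Domain of dependence: [0.05112, 2.98888]. Signals travel at speed 2.623, so data within |x - 1.52| ≤ 2.623·0.56 = 1.46888 can reach the point.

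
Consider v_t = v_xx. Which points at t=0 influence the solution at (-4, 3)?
The entire real line. The heat equation has infinite propagation speed: any initial disturbance instantly affects all points (though exponentially small far away).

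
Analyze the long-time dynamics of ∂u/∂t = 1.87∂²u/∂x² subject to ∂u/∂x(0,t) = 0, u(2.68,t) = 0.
Long-time behavior: u → 0. Heat escapes through the Dirichlet boundary.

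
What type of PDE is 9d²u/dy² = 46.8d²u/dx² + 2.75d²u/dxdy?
Rewriting in standard form: -46.8d²u/dx² - 2.75d²u/dxdy + 9d²u/dy² = 0. With A = -46.8, B = -2.75, C = 9, the discriminant is 1692.3625. This is a hyperbolic PDE.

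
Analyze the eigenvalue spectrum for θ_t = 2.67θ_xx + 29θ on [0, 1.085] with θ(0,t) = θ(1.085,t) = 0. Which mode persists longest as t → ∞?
Eigenvalues: λₙ = 2.67n²π²/1.085² - 29.
First three modes:
  n=1: λ₁ = 2.67π²/1.085² - 29 ≈ -6.615
  n=2: λ₂ = 10.68π²/1.085² - 29 ≈ 60.539
  n=3: λ₃ = 24.03π²/1.085² - 29 ≈ 172.462
Since 2.67π²/1.085² ≈ 22.385 < 29, λ₁ < 0.
The n=1 mode grows fastest (−λₙ is largest for n=1) → dominates.
Asymptotic: θ ~ c₁ sin(πx/1.085) e^{6.615t} (exponential growth at rate −λ₁ ≈ 6.615).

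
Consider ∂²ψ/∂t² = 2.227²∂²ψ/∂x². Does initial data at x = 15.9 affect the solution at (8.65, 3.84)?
Yes. The domain of dependence is [0.09832, 17.20168], and 15.9 ∈ [0.09832, 17.20168].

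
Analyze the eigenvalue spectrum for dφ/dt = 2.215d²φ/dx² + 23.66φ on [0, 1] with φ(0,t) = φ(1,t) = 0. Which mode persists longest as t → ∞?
Eigenvalues: λₙ = 2.215n²π²/1² - 23.66.
First three modes:
  n=1: λ₁ = 2.215π² - 23.66 ≈ -1.799
  n=2: λ₂ = 8.86π² - 23.66 ≈ 63.785
  n=3: λ₃ = 19.935π² - 23.66 ≈ 173.091
Since 2.215π² ≈ 21.861 < 23.66, λ₁ < 0.
The n=1 mode grows fastest (−λₙ is largest for n=1) → dominates.
Asymptotic: φ ~ c₁ sin(πx/1) e^{1.799t} (exponential growth at rate −λ₁ ≈ 1.799).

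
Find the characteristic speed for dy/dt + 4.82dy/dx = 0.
Speed = 4.82. Information travels along x - 4.82t = const (rightward).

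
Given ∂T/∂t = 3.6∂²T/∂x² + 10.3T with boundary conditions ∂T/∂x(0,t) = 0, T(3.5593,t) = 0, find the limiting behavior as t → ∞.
T grows unboundedly. Reaction dominates diffusion (r=10.3 > κπ²/(4L²)≈0.7); solution grows exponentially.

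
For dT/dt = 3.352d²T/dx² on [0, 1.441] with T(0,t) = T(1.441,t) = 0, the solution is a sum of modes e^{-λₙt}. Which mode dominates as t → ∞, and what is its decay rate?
Eigenvalues: λₙ = 3.352n²π²/1.441².
First three modes:
  n=1: λ₁ = 3.352π²/1.441² ≈ 15.932
  n=2: λ₂ = 13.408π²/1.441² ≈ 63.729 (4× faster decay)
  n=3: λ₃ = 30.168π²/1.441² ≈ 143.39 (9× faster decay)
As t → ∞, higher modes decay exponentially faster. The n=1 mode dominates: T ~ c₁ sin(πx/1.441) e^{-λ₁t}.
Decay rate: λ₁ = 3.352π²/1.441² ≈ 15.932.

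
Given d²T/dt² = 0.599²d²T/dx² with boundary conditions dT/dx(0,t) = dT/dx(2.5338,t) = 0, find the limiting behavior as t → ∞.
T oscillates about a mean that drifts linearly in t (generically unbounded; no decay). There is no damping, so the nonconstant modes persist as standing waves (energy conserved, no decay). But with Neumann conditions at both ends the constant mode has eigenvalue 0: the spatial mean M(t) of T satisfies M'' = 0, so M(t) = M(0) + M'(0)·t. Unless the initial velocity has zero mean (∫T_t(x,0)dx = 0), the solution grows linearly in t (unbounded, though not exponentially); if it does have zero mean, the solution stays bounded and simply oscillates.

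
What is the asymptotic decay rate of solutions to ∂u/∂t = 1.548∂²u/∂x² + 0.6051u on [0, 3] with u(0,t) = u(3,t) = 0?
Eigenvalues: λₙ = 1.548n²π²/3² - 0.6051.
First three modes:
  n=1: λ₁ = 1.548π²/3² - 0.6051 ≈ 1.092
  n=2: λ₂ = 6.192π²/3² - 0.6051 ≈ 6.185
  n=3: λ₃ = 13.932π²/3² - 0.6051 ≈ 14.673
Since 1.548π²/3² ≈ 1.698 > 0.6051, all λₙ > 0.
The n=1 mode decays slowest → dominates as t → ∞.
Asymptotic: u ~ c₁ sin(πx/3) e^{-λ₁t} with decay rate λ₁ ≈ 1.092.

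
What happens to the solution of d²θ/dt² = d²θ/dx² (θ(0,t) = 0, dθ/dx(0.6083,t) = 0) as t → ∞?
θ oscillates (no decay). Energy is conserved; the solution oscillates indefinitely as standing waves.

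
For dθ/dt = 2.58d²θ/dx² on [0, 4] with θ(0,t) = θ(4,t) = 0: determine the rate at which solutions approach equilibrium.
Eigenvalues: λₙ = 2.58n²π²/4².
First three modes:
  n=1: λ₁ = 2.58π²/4² ≈ 1.591
  n=2: λ₂ = 10.32π²/4² ≈ 6.366 (4× faster decay)
  n=3: λ₃ = 23.22π²/4² ≈ 14.323 (9× faster decay)
As t → ∞, higher modes decay exponentially faster. The n=1 mode dominates: θ ~ c₁ sin(πx/4) e^{-λ₁t}.
Decay rate: λ₁ = 2.58π²/4² ≈ 1.591.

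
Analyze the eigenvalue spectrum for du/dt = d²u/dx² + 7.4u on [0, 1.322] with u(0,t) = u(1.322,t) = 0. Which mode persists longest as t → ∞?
Eigenvalues: λₙ = n²π²/1.322² - 7.4.
First three modes:
  n=1: λ₁ = π²/1.322² - 7.4 ≈ -1.753
  n=2: λ₂ = 4π²/1.322² - 7.4 ≈ 15.189
  n=3: λ₃ = 9π²/1.322² - 7.4 ≈ 43.425
Since π²/1.322² ≈ 5.647 < 7.4, λ₁ < 0.
The n=1 mode grows fastest (−λₙ is largest for n=1) → dominates.
Asymptotic: u ~ c₁ sin(πx/1.322) e^{1.753t} (exponential growth at rate −λ₁ ≈ 1.753).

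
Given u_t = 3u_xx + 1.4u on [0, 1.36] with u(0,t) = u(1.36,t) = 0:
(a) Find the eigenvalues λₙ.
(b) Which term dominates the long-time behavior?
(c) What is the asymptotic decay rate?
Eigenvalues: λₙ = 3n²π²/1.36² - 1.4.
First three modes:
  n=1: λ₁ = 3π²/1.36² - 1.4 ≈ 14.608
  n=2: λ₂ = 12π²/1.36² - 1.4 ≈ 62.633
  n=3: λ₃ = 27π²/1.36² - 1.4 ≈ 142.674
Since 3π²/1.36² ≈ 16.008 > 1.4, all λₙ > 0.
The n=1 mode decays slowest → dominates as t → ∞.
Asymptotic: u ~ c₁ sin(πx/1.36) e^{-λ₁t} with decay rate λ₁ ≈ 14.608.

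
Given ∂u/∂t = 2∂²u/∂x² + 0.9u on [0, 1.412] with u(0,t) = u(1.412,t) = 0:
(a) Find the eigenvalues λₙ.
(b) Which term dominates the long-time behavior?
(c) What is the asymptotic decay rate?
Eigenvalues: λₙ = 2n²π²/1.412² - 0.9.
First three modes:
  n=1: λ₁ = 2π²/1.412² - 0.9 ≈ 9.001
  n=2: λ₂ = 8π²/1.412² - 0.9 ≈ 38.702
  n=3: λ₃ = 18π²/1.412² - 0.9 ≈ 88.205
Since 2π²/1.412² ≈ 9.901 > 0.9, all λₙ > 0.
The n=1 mode decays slowest → dominates as t → ∞.
Asymptotic: u ~ c₁ sin(πx/1.412) e^{-λ₁t} with decay rate λ₁ ≈ 9.001.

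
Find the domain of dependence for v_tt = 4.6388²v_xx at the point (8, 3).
Domain of dependence: [-5.9164, 21.9164]. Signals travel at speed 4.6388, so data within |x - 8| ≤ 4.6388·3 = 13.9164 can reach the point.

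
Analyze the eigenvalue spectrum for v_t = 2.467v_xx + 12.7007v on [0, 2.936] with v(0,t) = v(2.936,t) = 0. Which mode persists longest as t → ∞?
Eigenvalues: λₙ = 2.467n²π²/2.936² - 12.7007.
First three modes:
  n=1: λ₁ = 2.467π²/2.936² - 12.7007 ≈ -9.876
  n=2: λ₂ = 9.868π²/2.936² - 12.7007 ≈ -1.402
  n=3: λ₃ = 22.203π²/2.936² - 12.7007 ≈ 12.721
Since 2.467π²/2.936² ≈ 2.825 < 12.7007, λ₁ < 0.
The n=1 mode grows fastest (−λₙ is largest for n=1) → dominates.
Asymptotic: v ~ c₁ sin(πx/2.936) e^{9.876t} (exponential growth at rate −λ₁ ≈ 9.876).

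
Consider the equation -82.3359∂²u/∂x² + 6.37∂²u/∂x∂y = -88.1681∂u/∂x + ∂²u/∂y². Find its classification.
Rewriting in standard form: -82.3359∂²u/∂x² + 6.37∂²u/∂x∂y - ∂²u/∂y² + 88.1681∂u/∂x = 0. Elliptic. (A = -82.3359, B = 6.37, C = -1 gives B² - 4AC = -288.7667.)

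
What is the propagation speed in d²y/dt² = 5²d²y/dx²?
Speed = 5. Information travels along characteristics x = x₀ ± 5t.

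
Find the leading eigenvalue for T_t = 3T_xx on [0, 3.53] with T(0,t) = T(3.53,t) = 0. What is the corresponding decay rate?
Eigenvalues: λₙ = 3n²π²/3.53².
First three modes:
  n=1: λ₁ = 3π²/3.53² ≈ 2.376
  n=2: λ₂ = 12π²/3.53² ≈ 9.505 (4× faster decay)
  n=3: λ₃ = 27π²/3.53² ≈ 21.385 (9× faster decay)
As t → ∞, higher modes decay exponentially faster. The n=1 mode dominates: T ~ c₁ sin(πx/3.53) e^{-λ₁t}.
Decay rate: λ₁ = 3π²/3.53² ≈ 2.376.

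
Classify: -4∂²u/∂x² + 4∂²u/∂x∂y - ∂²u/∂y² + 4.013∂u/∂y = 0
Parabolic (discriminant = 0).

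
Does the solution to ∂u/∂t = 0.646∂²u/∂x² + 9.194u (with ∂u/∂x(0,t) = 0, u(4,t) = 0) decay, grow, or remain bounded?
u grows unboundedly. Reaction dominates diffusion (r=9.194 > κπ²/(4L²)≈0.1); solution grows exponentially.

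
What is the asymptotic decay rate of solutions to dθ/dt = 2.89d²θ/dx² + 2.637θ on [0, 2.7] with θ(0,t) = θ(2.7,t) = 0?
Eigenvalues: λₙ = 2.89n²π²/2.7² - 2.637.
First three modes:
  n=1: λ₁ = 2.89π²/2.7² - 2.637 ≈ 1.276
  n=2: λ₂ = 11.56π²/2.7² - 2.637 ≈ 13.014
  n=3: λ₃ = 26.01π²/2.7² - 2.637 ≈ 32.577
Since 2.89π²/2.7² ≈ 3.913 > 2.637, all λₙ > 0.
The n=1 mode decays slowest → dominates as t → ∞.
Asymptotic: θ ~ c₁ sin(πx/2.7) e^{-λ₁t} with decay rate λ₁ ≈ 1.276.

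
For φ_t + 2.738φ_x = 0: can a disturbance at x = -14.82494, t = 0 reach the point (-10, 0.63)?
No. Only data at x = -11.72494 affects (-10, 0.63). Advection has one-way propagation along characteristics.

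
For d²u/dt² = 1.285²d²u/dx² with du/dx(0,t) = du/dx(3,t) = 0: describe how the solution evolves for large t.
u oscillates about a mean that drifts linearly in t (generically unbounded; no decay). There is no damping, so the nonconstant modes persist as standing waves (energy conserved, no decay). But with Neumann conditions at both ends the constant mode has eigenvalue 0: the spatial mean M(t) of u satisfies M'' = 0, so M(t) = M(0) + M'(0)·t. Unless the initial velocity has zero mean (∫u_t(x,0)dx = 0), the solution grows linearly in t (unbounded, though not exponentially); if it does have zero mean, the solution stays bounded and simply oscillates.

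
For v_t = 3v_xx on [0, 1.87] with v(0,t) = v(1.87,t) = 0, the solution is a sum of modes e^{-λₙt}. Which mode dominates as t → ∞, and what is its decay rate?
Eigenvalues: λₙ = 3n²π²/1.87².
First three modes:
  n=1: λ₁ = 3π²/1.87² ≈ 8.467
  n=2: λ₂ = 12π²/1.87² ≈ 33.869 (4× faster decay)
  n=3: λ₃ = 27π²/1.87² ≈ 76.204 (9× faster decay)
As t → ∞, higher modes decay exponentially faster. The n=1 mode dominates: v ~ c₁ sin(πx/1.87) e^{-λ₁t}.
Decay rate: λ₁ = 3π²/1.87² ≈ 8.467.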